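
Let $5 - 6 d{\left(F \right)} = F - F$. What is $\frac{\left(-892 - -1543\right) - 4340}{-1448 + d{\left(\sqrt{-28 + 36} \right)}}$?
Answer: $\frac{22134}{8683} \approx 2.5491$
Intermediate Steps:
$d{\left(F \right)} = \frac{5}{6}$ ($d{\left(F \right)} = \frac{5}{6} - \frac{F - F}{6} = \frac{5}{6} - 0 = \frac{5}{6} + 0 = \frac{5}{6}$)
$\frac{\left(-892 - -1543\right) - 4340}{-1448 + d{\left(\sqrt{-28 + 36} \right)}} = \frac{\left(-892 - -1543\right) - 4340}{-1448 + \frac{5}{6}} = \frac{\left(-892 + 1543\right) - 4340}{- \frac{8683}{6}} = \left(651 - 4340\right) \left(- \frac{6}{8683}\right) = \left(-3689\right) \left(- \frac{6}{8683}\right) = \frac{22134}{8683}$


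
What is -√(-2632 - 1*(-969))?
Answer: -I*√1663 ≈ -40.78*I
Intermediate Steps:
-√(-2632 - 1*(-969)) = -√(-2632 + 969) = -√(-1663) = -I*√1663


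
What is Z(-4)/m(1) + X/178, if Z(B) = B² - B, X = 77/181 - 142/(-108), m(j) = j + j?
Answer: 17414729/1739772 ≈ 10.010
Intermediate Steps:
m(j) = 2*j
X = 17009/9774 (X = 77*(1/181) - 142*(-1/108) = 77/181 + 71/54 = 17009/9774 ≈ 1.7402)
Z(-4)/m(1) + X/178 = (-4*(-1 - 4))/((2*1)) + (17009/9774)/178 = -4*(-5)/2 + (17009/9774)*(1/178) = 20*(½) + 17009/1739772 = 10 + 17009/1739772 = 17414729/1739772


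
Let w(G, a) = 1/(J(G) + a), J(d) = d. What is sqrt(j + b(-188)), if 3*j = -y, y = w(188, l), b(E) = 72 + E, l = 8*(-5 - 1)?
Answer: I*sqrt(5115705)/210 ≈ 10.77*I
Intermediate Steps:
l = -48 (l = 8*(-6) = -48)
w(G, a) = 1/(G + a)
y = 1/140 (y = 1/(188 - 48) = 1/140 ≈ 0.0071429)
j = -1/420 (j = (-1*1/140)/3 = (1/3)*(-1/140) = -1/420 ≈ -0.0023810)
sqrt(j + b(-188)) = sqrt(-1/420 + (72 - 188)) = sqrt(-1/420 - 116) = sqrt(-48721/420) = I*sqrt(5115705)/210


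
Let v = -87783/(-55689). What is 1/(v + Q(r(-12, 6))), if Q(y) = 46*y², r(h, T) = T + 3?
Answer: 18563/69194999 ≈ 0.00026827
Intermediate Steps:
r(h, T) = 3 + T
v = 29261/18563 (v = -87783*(-1/55689) = 29261/18563 ≈ 1.5763)
1/(v + Q(r(-12, 6))) = 1/(29261/18563 + 46*(3 + 6)²) = 1/(29261/18563 + 46*9²) = 1/(29261/18563 + 46*81) = 1/(29261/18563 + 3726) = 1/(69194999/18563) = 18563/69194999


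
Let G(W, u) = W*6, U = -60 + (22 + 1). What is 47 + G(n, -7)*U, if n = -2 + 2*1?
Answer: 47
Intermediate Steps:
n = 0 (n = -2 + 2 = 0)
U = -37 (U = -60 + 23 = -37)
G(W, u) = 6*W
47 + G(n, -7)*U = 47 + (6*0)*(-37) = 47 + 0*(-37) = 47 + 0 = 47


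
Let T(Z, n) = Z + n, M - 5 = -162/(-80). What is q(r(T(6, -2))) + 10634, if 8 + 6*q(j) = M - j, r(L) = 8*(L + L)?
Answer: 2549561/240 ≈ 10623.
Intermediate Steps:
M = 281/40 (M = 5 - 162/(-80) = 5 - 162*(-1/80) = 5 + 81/40 = 281/40 ≈ 7.0250)
r(L) = 16*L (r(L) = 8*(2*L) = 16*L)
q(j) = -13/80 - j/6 (q(j) = -4/3 + (281/40 - j)/6 = -4/3 + (281/240 - j/6) = -13/80 - j/6)
q(r(T(6, -2))) + 10634 = (-13/80 - 8*(6 - 2)/3) + 10634 = (-13/80 - 8*4/3) + 10634 = (-13/80 - 1/6*64) + 10634 = (-13/80 - 32/3) + 10634 = -2599/240 + 10634 = 2549561/240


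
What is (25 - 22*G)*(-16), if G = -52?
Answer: -18704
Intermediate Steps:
(25 - 22*G)*(-16) = (25 - 22*(-52))*(-16) = (25 + 1144)*(-16) = 1169*(-16) = -18704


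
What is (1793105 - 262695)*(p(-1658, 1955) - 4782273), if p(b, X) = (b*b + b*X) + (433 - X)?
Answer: -8074781380610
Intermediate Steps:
p(b, X) = 433 + b² - X + X*b (p(b, X) = (b² + X*b) + (433 - X) = 433 + b² - X + X*b)
(1793105 - 262695)*(p(-1658, 1955) - 4782273) = (1793105 - 262695)*((433 + (-1658)² - 1*1955 + 1955*(-1658)) - 4782273) = 1530410*((433 + 2748964 - 1955 - 3241390) - 4782273) = 1530410*(-493948 - 4782273) = 1530410*(-5276221) = -8074781380610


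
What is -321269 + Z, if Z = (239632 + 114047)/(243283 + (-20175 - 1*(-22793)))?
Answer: -26333338230/81967 ≈ -3.2127e+5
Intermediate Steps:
Z = 117893/81967 (Z = 353679/(243283 + (-20175 + 22793)) = 353679/(243283 + 2618) = 353679/245901 = 353679*(1/245901) = 117893/81967 ≈ 1.4383)
-321269 + Z = -321269 + 117893/81967 = -26333338230/81967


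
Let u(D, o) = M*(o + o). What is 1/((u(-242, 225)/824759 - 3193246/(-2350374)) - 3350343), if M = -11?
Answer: -74557388841/249792724954644524 ≈ -2.9848e-7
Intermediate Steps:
u(D, o) = -22*o (u(D, o) = -11*(o + o) = -22*o)
1/((u(-242, 225)/824759 - 3193246/(-2350374)) - 3350343) = 1/((-22*225/824759 - 3193246/(-2350374)) - 3350343) = 1/((-4950*1/824759 - 3193246*(-1/2350374)) - 3350343) = 1/((-4950/824759 + 1596623/1175187) - 3350343) = 1/(100847077939/74557388841 - 3350343) = 1/(-249792724954644524/74557388841) = -74557388841/249792724954644524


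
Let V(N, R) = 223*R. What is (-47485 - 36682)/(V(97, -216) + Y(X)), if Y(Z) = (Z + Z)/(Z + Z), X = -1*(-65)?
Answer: 84167/48167 ≈ 1.7474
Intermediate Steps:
X = 65
Y(Z) = 1 (Y(Z) = (2*Z)/((2*Z)) = (2*Z)*(1/(2*Z)) = 1)
(-47485 - 36682)/(V(97, -216) + Y(X)) = (-47485 - 36682)/(223*(-216) + 1) = -84167/(-48168 + 1) = -84167/(-48167) = -84167*(-1/48167) = 84167/48167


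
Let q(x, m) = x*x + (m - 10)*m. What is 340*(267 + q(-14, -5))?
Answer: 182920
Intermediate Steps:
q(x, m) = x² + m*(-10 + m) (q(x, m) = x² + (-10 + m)*m = x² + m*(-10 + m))
340*(267 + q(-14, -5)) = 340*(267 + ((-5)² + (-14)² - 10*(-5))) = 340*(267 + (25 + 196 + 50)) = 340*(267 + 271) = 340*538 = 182920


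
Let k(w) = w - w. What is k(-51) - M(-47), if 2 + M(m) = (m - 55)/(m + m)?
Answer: 43/47 ≈ 0.91489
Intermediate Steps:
k(w) = 0
M(m) = -2 + (-55 + m)/(2*m) (M(m) = -2 + (m - 55)/(m + m) = -2 + (-55 + m)/((2*m)) = -2 + (-55 + m)*(1/(2*m)) = -2 + (-55 + m)/(2*m))
k(-51) - M(-47) = 0 - (-55 - 3*(-47))/(2*(-47)) = 0 - (-1)*(-55 + 141)/(2*47) = 0 - (-1)*86/(2*47) = 0 - 1*(-43/47) = 0 + 43/47 = 43/47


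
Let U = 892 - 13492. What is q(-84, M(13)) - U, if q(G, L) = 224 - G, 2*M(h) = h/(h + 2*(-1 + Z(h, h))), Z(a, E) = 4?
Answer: 12908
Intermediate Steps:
U = -12600
M(h) = h/(2*(6 + h)) (M(h) = (h/(h + 2*(-1 + 4)))/2 = (h/(h + 2*3))/2 = (h/(h + 6))/2 = (h/(6 + h))/2 = h/(2*(6 + h)))
q(-84, M(13)) - U = (224 - 1*(-84)) - 1*(-12600) = (224 + 84) + 12600 = 308 + 12600 = 12908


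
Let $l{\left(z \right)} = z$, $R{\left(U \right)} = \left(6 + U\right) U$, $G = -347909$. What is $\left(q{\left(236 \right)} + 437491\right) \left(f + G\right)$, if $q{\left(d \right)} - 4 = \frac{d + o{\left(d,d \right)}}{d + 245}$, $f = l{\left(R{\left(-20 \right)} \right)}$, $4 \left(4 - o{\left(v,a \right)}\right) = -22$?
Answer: $- \frac{146306853965349}{962} \approx -1.5209 \cdot 10^{11}$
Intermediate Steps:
$o{\left(v,a \right)} = \frac{19}{2}$ ($o{\left(v,a \right)} = 4 - - \frac{11}{2} = 4 + \frac{11}{2} = \frac{19}{2}$)
$R{\left(U \right)} = U \left(6 + U\right)$
$f = 280$ ($f = - 20 \left(6 - 20\right) = \left(-20\right) \left(-14\right) = 280$)
$q{\left(d \right)} = 4 + \frac{\frac{19}{2} + d}{245 + d}$ ($q{\left(d \right)} = 4 + \frac{d + \frac{19}{2}}{d + 245} = 4 + \frac{\frac{19}{2} + d}{245 + d}$)
$\left(q{\left(236 \right)} + 437491\right) \left(f + G\right) = \left(\frac{1979 + 10 \cdot 236}{2 \left(245 + 236\right)} + 437491\right) \left(280 - 347909\right) = \left(\frac{1979 + 2360}{2 \cdot 481} + 437491\right) \left(-347629\right) = \left(\frac{1}{2} \cdot \frac{1}{481} \cdot 4339 + 437491\right) \left(-347629\right) = \left(\frac{4339}{962} + 437491\right) \left(-347629\right) = \frac{420870681}{962} \left(-347629\right) = - \frac{146306853965349}{962}$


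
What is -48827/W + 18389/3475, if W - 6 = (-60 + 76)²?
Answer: -164855907/910450 ≈ -181.07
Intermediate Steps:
W = 262 (W = 6 + (-60 + 76)² = 6 + 16² = 6 + 256 = 262)
-48827/W + 18389/3475 = -48827/262 + 18389/3475 = -164855907/910450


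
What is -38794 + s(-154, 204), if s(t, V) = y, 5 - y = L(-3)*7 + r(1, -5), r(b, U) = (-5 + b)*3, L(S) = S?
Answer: -38756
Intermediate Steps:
r(b, U) = -15 + 3*b
y = 38 (y = 5 - (-3*7 + (-15 + 3*1)) = 5 - (-21 + (-15 + 3)) = 5 - (-21 - 12) = 5 - 1*(-33) = 5 + 33 = 38)
s(t, V) = 38
-38794 + s(-154, 204) = -38794 + 38 = -38756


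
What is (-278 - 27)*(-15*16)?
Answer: 73200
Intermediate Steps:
(-278 - 27)*(-15*16) = -305*(-240) = 73200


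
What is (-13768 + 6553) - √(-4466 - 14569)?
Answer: -7215 - 9*I*√235 ≈ -7215.0 - 137.97*I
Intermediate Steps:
(-13768 + 6553) - √(-4466 - 14569) = -7215 - √(-19035) = -7215 - 9*I*√235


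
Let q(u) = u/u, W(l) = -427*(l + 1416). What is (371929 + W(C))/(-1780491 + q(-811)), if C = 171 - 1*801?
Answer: -36307/1780490 ≈ -0.020392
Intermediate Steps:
C = -630 (C = 171 - 801 = -630)
W(l) = -604632 - 427*l (W(l) = -427*(1416 + l) = -604632 - 427*l)
q(u) = 1
(371929 + W(C))/(-1780491 + q(-811)) = (371929 + (-604632 - 427*(-630)))/(-1780491 + 1) = (371929 + (-604632 + 269010))/(-1780490) = (371929 - 335622)*(-1/1780490) = 36307*(-1/1780490) = -36307/1780490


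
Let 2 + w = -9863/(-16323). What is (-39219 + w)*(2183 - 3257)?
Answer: 229189638160/5441 ≈ 4.2123e+7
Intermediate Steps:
w = -22783/16323 (w = -2 - 9863/(-16323) = -2 - 9863*(-1/16323) = -2 + 9863/16323 = -22783/16323 ≈ -1.3958)
(-39219 + w)*(2183 - 3257) = (-39219 - 22783/16323)*(2183 - 3257) = -640194520/16323*(-1074) = 229189638160/5441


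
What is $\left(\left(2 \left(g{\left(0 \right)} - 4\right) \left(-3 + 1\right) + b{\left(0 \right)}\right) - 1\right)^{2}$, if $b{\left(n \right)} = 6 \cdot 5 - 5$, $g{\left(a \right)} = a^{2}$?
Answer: $1600$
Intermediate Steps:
$b{\left(n \right)} = 25$ ($b{\left(n \right)} = 30 - 5 = 25$)
$\left(\left(2 \left(g{\left(0 \right)} - 4\right) \left(-3 + 1\right) + b{\left(0 \right)}\right) - 1\right)^{2} = \left(\left(2 \left(0^{2} - 4\right) \left(-3 + 1\right) + 25\right) - 1\right)^{2} = \left(\left(2 \left(0 - 4\right) \left(-2\right) + 25\right) - 1\right)^{2} = \left(\left(2 \left(\left(-4\right) \left(-2\right)\right) + 25\right) - 1\right)^{2} = \left(\left(2 \cdot 8 + 25\right) - 1\right)^{2} = \left(\left(16 + 25\right) - 1\right)^{2} = \left(41 - 1\right)^{2} = 40^{2} = 1600$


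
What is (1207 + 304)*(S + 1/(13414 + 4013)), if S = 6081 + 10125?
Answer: 426739586093/17427 ≈ 2.4487e+7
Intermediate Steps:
S = 16206
(1207 + 304)*(S + 1/(13414 + 4013)) = (1207 + 304)*(16206 + 1/(13414 + 4013)) = 1511*(16206 + 1/17427) = 1511*(282421963/17427) = 426739586093/17427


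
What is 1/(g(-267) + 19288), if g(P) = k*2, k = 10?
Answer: 1/19308 ≈ 5.1792e-5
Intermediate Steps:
g(P) = 20 (g(P) = 10*2 = 20)
1/(g(-267) + 19288) = 1/(20 + 19288) = 1/19308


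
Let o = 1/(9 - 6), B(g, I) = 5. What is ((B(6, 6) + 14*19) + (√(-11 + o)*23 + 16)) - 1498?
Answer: -1211 + 92*I*√6/3 ≈ -1211.0 + 75.118*I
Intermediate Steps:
o = ⅓ (o = 1/3 = ⅓ ≈ 0.33333)
((B(6, 6) + 14*19) + (√(-11 + o)*23 + 16)) - 1498 = ((5 + 14*19) + (√(-11 + ⅓)*23 + 16)) - 1498 = ((5 + 266) + (√(-32/3)*23 + 16)) - 1498 = (271 + ((4*I*√6/3)*23 + 16)) - 1498 = (271 + (92*I*√6/3 + 16)) - 1498 = (271 + (16 + 92*I*√6/3)) - 1498 = (287 + 92*I*√6/3) - 1498 = -1211 + 92*I*√6/3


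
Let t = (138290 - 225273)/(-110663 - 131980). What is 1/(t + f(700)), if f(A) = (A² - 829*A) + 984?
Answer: -242643/21671815205 ≈ -1.1196e-5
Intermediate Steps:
f(A) = 984 + A² - 829*A
t = 86983/242643 (t = -86983/(-242643) = -86983*(-1/242643) = 86983/242643 ≈ 0.35848)
1/(t + f(700)) = 1/(86983/242643 + (984 + 700² - 829*700)) = 1/(86983/242643 + (984 + 490000 - 580300)) = 1/(86983/242643 - 89316) = 1/(-21671815205/242643) = -242643/21671815205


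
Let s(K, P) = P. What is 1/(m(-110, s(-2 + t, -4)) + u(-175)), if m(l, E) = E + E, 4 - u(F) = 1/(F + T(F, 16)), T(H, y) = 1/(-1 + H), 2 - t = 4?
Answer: -30801/123028 ≈ -0.25036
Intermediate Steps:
t = -2 (t = 2 - 1*4 = 2 - 4 = -2)
u(F) = 4 - 1/(F + 1/(-1 + F))
m(l, E) = 2*E
1/(m(-110, s(-2 + t, -4)) + u(-175)) = 1/(2*(-4) + (4 + (-1 - 175)*(-1 + 4*(-175)))/(1 - 175*(-1 - 175))) = 1/(-8 + (4 - 176*(-1 - 700))/(1 - 175*(-176))) = 1/(-8 + (4 - 176*(-701))/(1 + 30800)) = 1/(-8 + (4 + 123376)/30801) = 1/(-8 + (1/30801)*123380) = 1/(-8 + 123380/30801) = 1/(-123028/30801) = -30801/123028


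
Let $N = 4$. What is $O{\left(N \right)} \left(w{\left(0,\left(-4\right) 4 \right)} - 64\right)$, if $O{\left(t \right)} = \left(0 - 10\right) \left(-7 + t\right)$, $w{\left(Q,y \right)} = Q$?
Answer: $-1920$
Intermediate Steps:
$O{\left(t \right)} = 70 - 10 t$ ($O{\left(t \right)} = - 10 \left(-7 + t\right) = 70 - 10 t$)
$O{\left(N \right)} \left(w{\left(0,\left(-4\right) 4 \right)} - 64\right) = \left(70 - 40\right) \left(0 - 64\right) = \left(70 - 40\right) \left(-64\right) = 30 \left(-64\right) = -1920$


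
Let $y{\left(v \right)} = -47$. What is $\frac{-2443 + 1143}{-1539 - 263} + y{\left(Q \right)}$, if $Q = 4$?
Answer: $- \frac{41697}{901} \approx -46.279$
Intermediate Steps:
$\frac{-2443 + 1143}{-1539 - 263} + y{\left(Q \right)} = \frac{-2443 + 1143}{-1539 - 263} - 47 = - \frac{1300}{-1802} - 47 = \left(-1300\right) \left(- \frac{1}{1802}\right) - 47 = \frac{650}{901} - 47 = - \frac{41697}{901}$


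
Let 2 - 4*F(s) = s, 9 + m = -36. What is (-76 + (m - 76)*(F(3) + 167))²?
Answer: 6562782121/16 ≈ 4.1017e+8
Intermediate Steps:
m = -45 (m = -9 - 36 = -45)
F(s) = ½ - s/4
(-76 + (m - 76)*(F(3) + 167))² = (-76 + (-45 - 76)*((½ - ¼*3) + 167))² = (-76 - 121*((½ - ¾) + 167))² = (-76 - 121*(-¼ + 167))² = (-76 - 121*667/4)² = (-76 - 80707/4)² = (-81011/4)² = 6562782121/16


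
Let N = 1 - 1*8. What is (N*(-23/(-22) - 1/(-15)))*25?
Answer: -12845/66 ≈ -194.62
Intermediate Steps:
N = -7 (N = 1 - 8 = -7)
(N*(-23/(-22) - 1/(-15)))*25 = -7*(-23/(-22) - 1/(-15))*25 = -7*(-23*(-1/22) - 1*(-1/15))*25 = -7*(23/22 + 1/15)*25 = -7*367/330*25 = -2569/330*25 = -12845/66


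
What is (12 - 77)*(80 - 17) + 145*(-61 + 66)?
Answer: -3370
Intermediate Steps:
(12 - 77)*(80 - 17) + 145*(-61 + 66) = -65*63 + 145*5 = -4095 + 725 = -3370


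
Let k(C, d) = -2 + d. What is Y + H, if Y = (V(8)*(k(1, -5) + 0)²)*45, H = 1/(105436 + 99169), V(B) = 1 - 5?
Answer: -1804616099/204605 ≈ -8820.0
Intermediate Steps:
V(B) = -4
H = 1/204605 ≈ 4.8875e-6
Y = -8820 (Y = -4*((-2 - 5) + 0)²*45 = -4*(-7 + 0)²*45 = -4*(-7)²*45 = -4*49*45 = -196*45 = -8820)
Y + H = -8820 + 1/204605 = -1804616099/204605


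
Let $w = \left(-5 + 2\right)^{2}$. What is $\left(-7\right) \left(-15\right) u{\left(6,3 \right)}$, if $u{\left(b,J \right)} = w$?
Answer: $945$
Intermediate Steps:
$w = 9$ ($w = \left(-3\right)^{2} = 9$)
$u{\left(b,J \right)} = 9$
$\left(-7\right) \left(-15\right) u{\left(6,3 \right)} = \left(-7\right) \left(-15\right) 9 = 105 \cdot 9 = 945$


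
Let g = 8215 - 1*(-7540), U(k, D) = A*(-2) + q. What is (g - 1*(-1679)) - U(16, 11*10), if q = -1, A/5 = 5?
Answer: 17485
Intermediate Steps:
A = 25 (A = 5*5 = 25)
U(k, D) = -51 (U(k, D) = 25*(-2) - 1 = -50 - 1 = -51)
g = 15755 (g = 8215 + 7540 = 15755)
(g - 1*(-1679)) - U(16, 11*10) = (15755 - 1*(-1679)) - 1*(-51) = (15755 + 1679) + 51 = 17434 + 51 = 17485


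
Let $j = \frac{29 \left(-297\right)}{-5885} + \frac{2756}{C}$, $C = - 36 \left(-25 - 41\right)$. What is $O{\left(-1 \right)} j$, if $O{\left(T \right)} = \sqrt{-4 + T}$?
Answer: $\frac{833717 i \sqrt{5}}{317790} \approx 5.8663 i$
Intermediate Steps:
$C = 2376$ ($C = \left(-36\right) \left(-66\right) = 2376$)
$j = \frac{833717}{317790}$ ($j = \frac{29 \left(-297\right)}{-5885} + \frac{2756}{2376} = \left(-8613\right) \left(- \frac{1}{5885}\right) + 2756 \cdot \frac{1}{2376} = \frac{783}{535} + \frac{689}{594} = \frac{833717}{317790} \approx 2.6235$)
$O{\left(-1 \right)} j = \sqrt{-4 - 1} \cdot \frac{833717}{317790} = \sqrt{-5} \cdot \frac{833717}{317790} = i \sqrt{5} \cdot \frac{833717}{317790} = \frac{833717 i \sqrt{5}}{317790}$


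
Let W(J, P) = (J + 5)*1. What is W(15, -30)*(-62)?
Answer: -1240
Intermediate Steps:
W(J, P) = 5 + J (W(J, P) = (5 + J)*1 = 5 + J)
W(15, -30)*(-62) = (5 + 15)*(-62) = 20*(-62) = -1240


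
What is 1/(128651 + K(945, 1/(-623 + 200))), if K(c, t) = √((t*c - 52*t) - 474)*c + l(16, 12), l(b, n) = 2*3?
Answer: 128657/16977802774 - 315*I*√4285/16977802774 ≈ 7.578e-6 - 1.2145e-6*I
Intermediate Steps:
l(b, n) = 6
K(c, t) = 6 + c*√(-474 - 52*t + c*t) (K(c, t) = √((t*c - 52*t) - 474)*c + 6 = √((c*t - 52*t) - 474)*c + 6 = √((-52*t + c*t) - 474)*c + 6 = √(-474 - 52*t + c*t)*c + 6 = c*√(-474 - 52*t + c*t) + 6 = 6 + c*√(-474 - 52*t + c*t))
1/(128651 + K(945, 1/(-623 + 200))) = 1/(128651 + (6 + 945*√(-474 - 52/(-623 + 200) + 945/(-623 + 200)))) = 1/(128651 + (6 + 945*√(-474 - 52/(-423) + 945/(-423)))) = 1/(128651 + (6 + 945*√(-474 - 52*(-1/423) + 945*(-1/423)))) = 1/(128651 + (6 + 945*√(-474 + 52/423 - 105/47))) = 1/(128651 + (6 + 945*√(-4285/9))) = 1/(128651 + (6 + 945*(I*√4285/3))) = 1/(128651 + (6 + 315*I*√4285)) = 1/(128657 + 315*I*√4285)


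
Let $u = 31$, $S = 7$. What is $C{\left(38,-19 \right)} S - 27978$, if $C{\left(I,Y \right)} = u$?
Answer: $-27761$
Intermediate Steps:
$C{\left(I,Y \right)} = 31$
$C{\left(38,-19 \right)} S - 27978 = 31 \cdot 7 - 27978 = 217 - 27978 = -27761$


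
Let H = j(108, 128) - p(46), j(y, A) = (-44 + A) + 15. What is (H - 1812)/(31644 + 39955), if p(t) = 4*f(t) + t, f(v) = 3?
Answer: -7/283 ≈ -0.024735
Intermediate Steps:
j(y, A) = -29 + A
p(t) = 12 + t (p(t) = 4*3 + t = 12 + t)
H = 41 (H = (-29 + 128) - (12 + 46) = 99 - 1*58 = 99 - 58 = 41)
(H - 1812)/(31644 + 39955) = (41 - 1812)/(31644 + 39955) = -1771/71599 = -1771*1/71599 = -7/283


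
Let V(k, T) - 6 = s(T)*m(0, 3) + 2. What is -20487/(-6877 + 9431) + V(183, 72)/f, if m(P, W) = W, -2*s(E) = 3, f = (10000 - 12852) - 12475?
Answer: -157006594/19572579 ≈ -8.0218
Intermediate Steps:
f = -15327 (f = -2852 - 12475 = -15327)
s(E) = -3/2 (s(E) = -1/2*3 = -3/2)
V(k, T) = 7/2 (V(k, T) = 6 + (-3/2*3 + 2) = 6 + (-9/2 + 2) = 6 - 5/2 = 7/2)
-20487/(-6877 + 9431) + V(183, 72)/f = -20487/(-6877 + 9431) + (7/2)/(-15327) = -20487/2554 + (7/2)*(-1/15327) = -20487*1/2554 - 7/30654 = -20487/2554 - 7/30654 = -157006594/19572579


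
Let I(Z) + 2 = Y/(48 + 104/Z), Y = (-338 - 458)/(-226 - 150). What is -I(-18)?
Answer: 69649/35720 ≈ 1.9499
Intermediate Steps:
Y = 199/94 (Y = -796/(-376) = -796*(-1/376) = 199/94 ≈ 2.1170)
I(Z) = -2 + 199/(94*(48 + 104/Z))
-I(-18) = -(-19552 - 8825*(-18))/(752*(13 + 6*(-18))) = -(-19552 + 158850)/(752*(13 - 108)) = -139298/(752*(-95)) = -(-1)*139298/(752*95) = -1*(-69649/35720) = 69649/35720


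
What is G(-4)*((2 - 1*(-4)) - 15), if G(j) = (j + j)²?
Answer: -576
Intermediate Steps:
G(j) = 4*j² (G(j) = (2*j)² = 4*j²)
G(-4)*((2 - 1*(-4)) - 15) = (4*(-4)²)*((2 - 1*(-4)) - 15) = (4*16)*((2 + 4) - 15) = 64*(6 - 15) = 64*(-9) = -576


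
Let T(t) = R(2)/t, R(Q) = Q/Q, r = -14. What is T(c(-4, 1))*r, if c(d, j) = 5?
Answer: -14/5 ≈ -2.8000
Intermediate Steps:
R(Q) = 1
T(t) = 1/t
T(c(-4, 1))*r = -14/5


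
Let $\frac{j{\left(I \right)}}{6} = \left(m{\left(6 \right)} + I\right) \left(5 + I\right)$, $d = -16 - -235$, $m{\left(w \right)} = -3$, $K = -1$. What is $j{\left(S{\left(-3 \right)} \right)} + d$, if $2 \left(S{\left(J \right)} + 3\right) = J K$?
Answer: $\frac{249}{2} \approx 124.5$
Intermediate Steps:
$d = 219$ ($d = -16 + 235 = 219$)
$S{\left(J \right)} = -3 - \frac{J}{2}$ ($S{\left(J \right)} = -3 + \frac{J \left(-1\right)}{2} = -3 + \frac{\left(-1\right) J}{2} = -3 - \frac{J}{2}$)
$j{\left(I \right)} = 6 \left(-3 + I\right) \left(5 + I\right)$
$j{\left(S{\left(-3 \right)} \right)} + d = \left(-90 + 6 \left(-3 - - \frac{3}{2}\right)^{2} + 12 \left(-3 - - \frac{3}{2}\right)\right) + 219 = \left(-90 + 6 \left(-3 + \frac{3}{2}\right)^{2} + 12 \left(-3 + \frac{3}{2}\right)\right) + 219 = \left(-90 + 6 \left(- \frac{3}{2}\right)^{2} + 12 \left(- \frac{3}{2}\right)\right) + 219 = \left(-90 + 6 \cdot \frac{9}{4} - 18\right) + 219 = \left(-90 + \frac{27}{2} - 18\right) + 219 = - \frac{189}{2} + 219 = \frac{249}{2}$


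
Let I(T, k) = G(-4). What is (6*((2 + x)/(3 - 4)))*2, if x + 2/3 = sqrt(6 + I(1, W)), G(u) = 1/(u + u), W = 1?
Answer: -16 - 3*sqrt(94) ≈ -45.086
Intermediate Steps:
G(u) = 1/(2*u)
I(T, k) = -1/8 (I(T, k) = (1/2)/(-4) = (1/2)*(-1/4) = -1/8)
x = -2/3 + sqrt(94)/4 (x = -2/3 + sqrt(6 - 1/8) = -2/3 + sqrt(47/8) = -2/3 + sqrt(94)/4 ≈ 1.7572)
(6*((2 + x)/(3 - 4)))*2 = (6*((2 + (-2/3 + sqrt(94)/4))/(3 - 4)))*2 = (6*((4/3 + sqrt(94)/4)/(-1)))*2 = (6*((4/3 + sqrt(94)/4)*(-1)))*2 = (6*(-4/3 - sqrt(94)/4))*2 = (-8 - 3*sqrt(94)/2)*2 = -16 - 3*sqrt(94)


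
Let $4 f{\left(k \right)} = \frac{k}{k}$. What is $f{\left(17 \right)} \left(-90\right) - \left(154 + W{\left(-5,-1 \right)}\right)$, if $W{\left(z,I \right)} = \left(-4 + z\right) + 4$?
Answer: $- \frac{343}{2} \approx -171.5$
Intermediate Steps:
$W{\left(z,I \right)} = z$
$f{\left(k \right)} = \frac{1}{4}$ ($f{\left(k \right)} = \frac{k \frac{1}{k}}{4} = \frac{1}{4} \cdot 1 = \frac{1}{4}$)
$f{\left(17 \right)} \left(-90\right) - \left(154 + W{\left(-5,-1 \right)}\right) = \frac{1}{4} \left(-90\right) - 149 = - \frac{45}{2} + \left(-154 + 5\right) = - \frac{45}{2} - 149 = - \frac{343}{2}$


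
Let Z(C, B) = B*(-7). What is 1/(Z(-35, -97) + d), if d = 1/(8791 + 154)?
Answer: 8945/6073656 ≈ 0.0014728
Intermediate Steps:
Z(C, B) = -7*B
d = 1/8945 ≈ 0.00011179
1/(Z(-35, -97) + d) = 1/(-7*(-97) + 1/8945) = 1/(679 + 1/8945) = 1/(6073656/8945) = 8945/6073656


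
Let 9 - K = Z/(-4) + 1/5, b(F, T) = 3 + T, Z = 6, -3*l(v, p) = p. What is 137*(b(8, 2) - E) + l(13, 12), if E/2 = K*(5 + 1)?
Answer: -81261/5 ≈ -16252.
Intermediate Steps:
l(v, p) = -p/3
K = 103/10 (K = 9 - (6/(-4) + 1/5) = 9 - (6*(-1/4) + 1*(1/5)) = 9 - (-3/2 + 1/5) = 9 - 1*(-13/10) = 9 + 13/10 = 103/10 ≈ 10.300)
E = 618/5 (E = 2*(103*(5 + 1)/10) = 2*((103/10)*6) = 2*(309/5) = 618/5 ≈ 123.60)
137*(b(8, 2) - E) + l(13, 12) = 137*((3 + 2) - 1*618/5) - 1/3*12 = 137*(5 - 618/5) - 4 = 137*(-593/5) - 4 = -81241/5 - 4 = -81261/5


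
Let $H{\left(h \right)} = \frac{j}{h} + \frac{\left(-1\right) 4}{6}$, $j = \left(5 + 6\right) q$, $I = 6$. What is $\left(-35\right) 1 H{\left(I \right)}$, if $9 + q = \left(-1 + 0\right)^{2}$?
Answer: $\frac{1610}{3} \approx 536.67$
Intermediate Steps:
$q = -8$ ($q = -9 + \left(-1 + 0\right)^{2} = -9 + \left(-1\right)^{2} = -9 + 1 = -8$)
$j = -88$ ($j = \left(5 + 6\right) \left(-8\right) = 11 \left(-8\right) = -88$)
$H{\left(h \right)} = - \frac{2}{3} - \frac{88}{h}$ ($H{\left(h \right)} = - \frac{88}{h} + \frac{\left(-1\right) 4}{6} = - \frac{88}{h} - \frac{2}{3} = - \frac{2}{3} - \frac{88}{h}$)
$\left(-35\right) 1 H{\left(I \right)} = \left(-35\right) 1 \left(- \frac{2}{3} - \frac{88}{6}\right) = - 35 \left(- \frac{2}{3} - \frac{44}{3}\right) = \left(-35\right) \left(- \frac{46}{3}\right) = \frac{1610}{3}$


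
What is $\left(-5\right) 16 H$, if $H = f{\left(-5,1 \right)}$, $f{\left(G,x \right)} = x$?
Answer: $-80$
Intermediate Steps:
$H = 1$
$\left(-5\right) 16 H = \left(-5\right) 16 \cdot 1 = \left(-80\right) 1 = -80$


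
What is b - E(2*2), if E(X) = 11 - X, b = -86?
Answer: -93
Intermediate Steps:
b - E(2*2) = -86 - (11 - 2*2) = -86 - (11 - 1*4) = -86 - (11 - 4) = -86 - 1*7 = -86 - 7 = -93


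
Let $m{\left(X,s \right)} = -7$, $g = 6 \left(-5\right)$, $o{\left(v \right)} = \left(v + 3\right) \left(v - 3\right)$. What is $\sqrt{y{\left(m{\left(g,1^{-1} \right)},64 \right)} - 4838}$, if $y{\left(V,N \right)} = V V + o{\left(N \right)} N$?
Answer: $3 \sqrt{28531} \approx 506.73$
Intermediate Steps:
$o{\left(v \right)} = \left(-3 + v\right) \left(3 + v\right)$ ($o{\left(v \right)} = \left(3 + v\right) \left(-3 + v\right) = \left(-3 + v\right) \left(3 + v\right)$)
$g = -30$
$y{\left(V,N \right)} = V^{2} + N \left(-9 + N^{2}\right)$ ($y{\left(V,N \right)} = V V + \left(-9 + N^{2}\right) N = V^{2} + N \left(-9 + N^{2}\right)$)
$\sqrt{y{\left(m{\left(g,1^{-1} \right)},64 \right)} - 4838} = \sqrt{\left(\left(-7\right)^{2} + 64 \left(-9 + 64^{2}\right)\right) - 4838} = \sqrt{\left(49 + 64 \left(-9 + 4096\right)\right) - 4838} = \sqrt{\left(49 + 64 \cdot 4087\right) - 4838} = \sqrt{\left(49 + 261568\right) - 4838} = \sqrt{261617 - 4838} = \sqrt{256779} = 3 \sqrt{28531}$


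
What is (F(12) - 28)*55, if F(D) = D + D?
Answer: -220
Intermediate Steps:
F(D) = 2*D
(F(12) - 28)*55 = (2*12 - 28)*55 = (24 - 28)*55 = -4*55 = -220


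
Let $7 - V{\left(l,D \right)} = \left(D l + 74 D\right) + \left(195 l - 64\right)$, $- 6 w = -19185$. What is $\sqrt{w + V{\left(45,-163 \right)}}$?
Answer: $\frac{\sqrt{55562}}{2} \approx 117.86$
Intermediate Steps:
$w = \frac{6395}{2}$ ($w = \left(- \frac{1}{6}\right) \left(-19185\right) = \frac{6395}{2} \approx 3197.5$)
$V{\left(l,D \right)} = 71 - 195 l - 74 D - D l$ ($V{\left(l,D \right)} = 7 - \left(\left(D l + 74 D\right) + \left(195 l - 64\right)\right) = 7 - \left(\left(74 D + D l\right) + \left(-64 + 195 l\right)\right) = 7 - \left(-64 + 74 D + 195 l + D l\right) = 71 - 195 l - 74 D - D l$)
$\sqrt{w + V{\left(45,-163 \right)}} = \sqrt{\frac{6395}{2} - \left(-3358 - 7335\right)} = \sqrt{\frac{6395}{2} + \left(71 - 8775 + 12062 + 7335\right)} = \sqrt{\frac{6395}{2} + 10693} = \sqrt{\frac{27781}{2}} = \frac{\sqrt{55562}}{2}$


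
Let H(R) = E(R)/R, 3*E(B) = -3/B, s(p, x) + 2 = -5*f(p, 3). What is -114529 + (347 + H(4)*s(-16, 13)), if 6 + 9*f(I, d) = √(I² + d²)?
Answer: -1370185/12 + 5*√265/144 ≈ -1.1418e+5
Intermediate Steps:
f(I, d) = -⅔ + √(I² + d²)/9
s(p, x) = 4/3 - 5*√(9 + p²)/9 (s(p, x) = -2 - 5*(-⅔ + √(p² + 3²)/9) = -2 - 5*(-⅔ + √(p² + 9)/9) = -2 - 5*(-⅔ + √(9 + p²)/9) = -2 + (10/3 - 5*√(9 + p²)/9) = 4/3 - 5*√(9 + p²)/9)
E(B) = -1/B (E(B) = (-3/B)/3 = -1/B)
H(R) = -1/R² (H(R) = (-1/R)/R = -1/R²)
-114529 + (347 + H(4)*s(-16, 13)) = -114529 + (347 + (-1/4²)*(4/3 - 5*√(9 + (-16)²)/9)) = -114529 + (347 + (-1*1/16)*(4/3 - 5*√(9 + 256)/9)) = -114529 + (347 - (4/3 - 5*√265/9)/16) = -114529 + (347 + (-1/12 + 5*√265/144)) = -114529 + (4163/12 + 5*√265/144) = -1370185/12 + 5*√265/144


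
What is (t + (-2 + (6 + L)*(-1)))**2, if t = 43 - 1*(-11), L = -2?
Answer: 2304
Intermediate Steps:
t = 54 (t = 43 + 11 = 54)
(t + (-2 + (6 + L)*(-1)))**2 = (54 + (-2 + (6 - 2)*(-1)))**2 = (54 + (-2 + 4*(-1)))**2 = (54 + (-2 - 4))**2 = (54 - 6)**2 = 48**2 = 2304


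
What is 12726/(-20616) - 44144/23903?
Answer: -202377047/82130708 ≈ -2.4641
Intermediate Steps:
12726/(-20616) - 44144/23903 = 12726*(-1/20616) - 44144*1/23903 = -2121/3436 - 44144/23903 = -202377047/82130708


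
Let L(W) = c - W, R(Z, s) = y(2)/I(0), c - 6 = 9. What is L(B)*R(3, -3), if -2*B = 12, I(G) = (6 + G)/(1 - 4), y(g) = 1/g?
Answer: -21/4 ≈ -5.2500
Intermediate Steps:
y(g) = 1/g
I(G) = -2 - G/3 (I(G) = (6 + G)/(-3) = (6 + G)*(-⅓) = -2 - G/3)
c = 15 (c = 6 + 9 = 15)
R(Z, s) = -¼ (R(Z, s) = 1/(2*(-2 - ⅓*0)) = 1/(2*(-2 + 0)) = (½)/(-2) = (½)*(-½) = -¼)
B = -6 (B = -½*12 = -6)
L(W) = 15 - W
L(B)*R(3, -3) = (15 - 1*(-6))*(-¼) = (15 + 6)*(-¼) = 21*(-¼) = -21/4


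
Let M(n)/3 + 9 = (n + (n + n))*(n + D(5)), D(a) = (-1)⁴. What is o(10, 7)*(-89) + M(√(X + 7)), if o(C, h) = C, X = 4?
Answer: -818 + 9*√11 ≈ -788.15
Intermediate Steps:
D(a) = 1
M(n) = -27 + 9*n*(1 + n) (M(n) = -27 + 3*((n + (n + n))*(n + 1)) = -27 + 3*((n + 2*n)*(1 + n)) = -27 + 3*((3*n)*(1 + n)) = -27 + 3*(3*n*(1 + n)) = -27 + 9*n*(1 + n))
o(10, 7)*(-89) + M(√(X + 7)) = 10*(-89) + (-27 + 9*√(4 + 7) + 9*(√(4 + 7))²) = -890 + (-27 + 9*√11 + 9*(√11)²) = -890 + (-27 + 9*√11 + 9*11) = -890 + (-27 + 9*√11 + 99) = -890 + (72 + 9*√11) = -818 + 9*√11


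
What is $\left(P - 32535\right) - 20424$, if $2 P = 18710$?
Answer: $-43604$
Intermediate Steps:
$P = 9355$ ($P = \frac{1}{2} \cdot 18710 = 9355$)
$\left(P - 32535\right) - 20424 = \left(9355 - 32535\right) - 20424 = -23180 - 20424 = -43604$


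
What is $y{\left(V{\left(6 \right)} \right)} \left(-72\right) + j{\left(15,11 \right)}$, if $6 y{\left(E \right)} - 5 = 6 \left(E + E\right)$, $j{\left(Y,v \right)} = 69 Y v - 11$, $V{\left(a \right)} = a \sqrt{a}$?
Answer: $11314 - 864 \sqrt{6} \approx 9197.6$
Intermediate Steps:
$V{\left(a \right)} = a^{\frac{3}{2}}$
$j{\left(Y,v \right)} = -11 + 69 Y v$ ($j{\left(Y,v \right)} = 69 Y v - 11 = -11 + 69 Y v$)
$y{\left(E \right)} = \frac{5}{6} + 2 E$ ($y{\left(E \right)} = \frac{5}{6} + \frac{6 \left(E + E\right)}{6} = \frac{5}{6} + \frac{6 \cdot 2 E}{6} = \frac{5}{6} + \frac{12 E}{6} = \frac{5}{6} + 2 E$)
$y{\left(V{\left(6 \right)} \right)} \left(-72\right) + j{\left(15,11 \right)} = \left(\frac{5}{6} + 2 \cdot 6^{\frac{3}{2}}\right) \left(-72\right) - \left(11 - 11385\right) = \left(\frac{5}{6} + 2 \cdot 6 \sqrt{6}\right) \left(-72\right) + \left(-11 + 11385\right) = \left(\frac{5}{6} + 12 \sqrt{6}\right) \left(-72\right) + 11374 = \left(-60 - 864 \sqrt{6}\right) + 11374 = 11314 - 864 \sqrt{6}$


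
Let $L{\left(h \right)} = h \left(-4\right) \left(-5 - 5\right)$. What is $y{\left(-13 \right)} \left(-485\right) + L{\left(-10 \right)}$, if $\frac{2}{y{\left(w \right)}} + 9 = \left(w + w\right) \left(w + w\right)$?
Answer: $- \frac{267770}{667} \approx -401.45$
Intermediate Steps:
$y{\left(w \right)} = \frac{2}{-9 + 4 w^{2}}$ ($y{\left(w \right)} = \frac{2}{-9 + \left(w + w\right) \left(w + w\right)} = \frac{2}{-9 + 2 w 2 w} = \frac{2}{-9 + 4 w^{2}}$)
$L{\left(h \right)} = 40 h$ ($L{\left(h \right)} = - 4 h \left(-10\right) = 40 h$)
$y{\left(-13 \right)} \left(-485\right) + L{\left(-10 \right)} = \frac{2}{-9 + 4 \left(-13\right)^{2}} \left(-485\right) + 40 \left(-10\right) = \frac{2}{-9 + 4 \cdot 169} \left(-485\right) - 400 = \frac{2}{-9 + 676} \left(-485\right) - 400 = \frac{2}{667} \left(-485\right) - 400 = - \frac{970}{667} - 400 = - \frac{267770}{667}$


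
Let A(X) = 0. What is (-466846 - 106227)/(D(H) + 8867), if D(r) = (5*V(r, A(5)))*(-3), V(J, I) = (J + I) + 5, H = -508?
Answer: -573073/16412 ≈ -34.918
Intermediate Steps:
V(J, I) = 5 + I + J (V(J, I) = (I + J) + 5 = 5 + I + J)
D(r) = -75 - 15*r (D(r) = (5*(5 + 0 + r))*(-3) = (5*(5 + r))*(-3) = (25 + 5*r)*(-3) = -75 - 15*r)
(-466846 - 106227)/(D(H) + 8867) = (-466846 - 106227)/((-75 - 15*(-508)) + 8867) = -573073/((-75 + 7620) + 8867) = -573073/(7545 + 8867) = -573073/16412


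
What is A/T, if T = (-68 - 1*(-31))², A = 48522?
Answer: 48522/1369 ≈ 35.443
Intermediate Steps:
T = 1369 (T = (-68 + 31)² = (-37)² = 1369)
A/T = 48522/1369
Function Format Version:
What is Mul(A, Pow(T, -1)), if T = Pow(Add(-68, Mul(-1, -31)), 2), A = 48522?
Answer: Rational(48522, 1369) ≈ 35.443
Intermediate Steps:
T = 1369 (T = Pow(Add(-68, 31), 2) = Pow(-37, 2) = 1369)
Mul(A, Pow(T, -1)) = Mul(48522, Pow(1369, -1)) = Mul(48522, Rational(1, 1369)) = Rational(48522, 1369)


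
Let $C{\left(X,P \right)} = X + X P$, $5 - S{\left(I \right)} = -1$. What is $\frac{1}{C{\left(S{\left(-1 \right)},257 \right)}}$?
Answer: $\frac{1}{1548} \approx 0.000646$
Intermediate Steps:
$S{\left(I \right)} = 6$ ($S{\left(I \right)} = 5 - -1 = 5 + 1 = 6$)
$C{\left(X,P \right)} = X + P X$
$\frac{1}{C{\left(S{\left(-1 \right)},257 \right)}} = \frac{1}{6 \left(1 + 257\right)} = \frac{1}{6 \cdot 258} = \frac{1}{1548}$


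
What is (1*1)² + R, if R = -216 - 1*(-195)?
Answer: -20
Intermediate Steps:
R = -21 (R = -216 + 195 = -21)
(1*1)² + R = (1*1)² - 21 = 1² - 21 = 1 - 21 = -20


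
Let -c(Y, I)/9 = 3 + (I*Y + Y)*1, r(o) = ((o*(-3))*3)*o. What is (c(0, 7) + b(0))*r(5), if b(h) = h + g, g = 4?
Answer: 5175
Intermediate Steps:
r(o) = -9*o² (r(o) = (-3*o*3)*o = (-9*o)*o = -9*o²)
c(Y, I) = -27 - 9*Y - 9*I*Y (c(Y, I) = -9*(3 + (I*Y + Y)*1) = -9*(3 + (Y + I*Y)*1) = -9*(3 + (Y + I*Y)) = -9*(3 + Y + I*Y) = -27 - 9*Y - 9*I*Y)
b(h) = 4 + h (b(h) = h + 4 = 4 + h)
(c(0, 7) + b(0))*r(5) = ((-27 - 9*0 - 9*7*0) + (4 + 0))*(-9*5²) = ((-27 + 0 + 0) + 4)*(-9*25) = (-27 + 4)*(-225) = -23*(-225) = 5175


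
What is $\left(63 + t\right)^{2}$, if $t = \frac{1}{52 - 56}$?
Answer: $\frac{63001}{16} \approx 3937.6$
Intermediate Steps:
$t = - \frac{1}{4}$ ($t = \frac{1}{-4} = - \frac{1}{4} \approx -0.25$)
$\left(63 + t\right)^{2} = \left(63 - \frac{1}{4}\right)^{2} = \left(\frac{251}{4}\right)^{2} = \frac{63001}{16}$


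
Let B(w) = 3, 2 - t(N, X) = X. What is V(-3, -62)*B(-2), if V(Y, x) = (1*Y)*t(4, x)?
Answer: -576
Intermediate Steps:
t(N, X) = 2 - X
V(Y, x) = Y*(2 - x) (V(Y, x) = (1*Y)*(2 - x) = Y*(2 - x))
V(-3, -62)*B(-2) = -3*(2 - 1*(-62))*3 = -3*(2 + 62)*3 = -3*64*3 = -192*3 = -576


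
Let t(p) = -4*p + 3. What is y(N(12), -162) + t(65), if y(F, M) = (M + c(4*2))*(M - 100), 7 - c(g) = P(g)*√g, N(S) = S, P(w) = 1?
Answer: 40353 + 524*√2 ≈ 41094.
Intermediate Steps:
c(g) = 7 - √g
y(F, M) = (-100 + M)*(7 + M - 2*√2) (y(F, M) = (M + (7 - √(4*2)))*(M - 100) = (M + (7 - √8))*(-100 + M) = (M + (7 - 2*√2))*(-100 + M) = (7 + M - 2*√2)*(-100 + M) = (-100 + M)*(7 + M - 2*√2))
t(p) = 3 - 4*p
y(N(12), -162) + t(65) = (-700 + (-162)² - 93*(-162) + 200*√2 - 2*(-162)*√2) + (3 - 4*65) = (-700 + 26244 + 15066 + 200*√2 + 324*√2) + (3 - 260) = (40610 + 524*√2) - 257 = 40353 + 524*√2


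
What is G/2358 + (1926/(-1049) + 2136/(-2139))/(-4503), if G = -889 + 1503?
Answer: 345487814677/1323608402223 ≈ 0.26102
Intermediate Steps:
G = 614
G/2358 + (1926/(-1049) + 2136/(-2139))/(-4503) = 614/2358 + (1926/(-1049) + 2136/(-2139))/(-4503) = 614*(1/2358) + (1926*(-1/1049) + 2136*(-1/2139))*(-1/4503) = 307/1179 + (-1926/1049 - 712/713)*(-1/4503) = 307/1179 - 2120126/747937*(-1/4503) = 307/1179 + 2120126/3367960311 = 345487814677/1323608402223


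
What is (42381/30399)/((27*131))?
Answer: 4709/11946807 ≈ 0.00039416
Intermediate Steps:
(42381/30399)/((27*131)) = (42381*(1/30399))/3537 = (14127/10133)*(1/3537) = 4709/11946807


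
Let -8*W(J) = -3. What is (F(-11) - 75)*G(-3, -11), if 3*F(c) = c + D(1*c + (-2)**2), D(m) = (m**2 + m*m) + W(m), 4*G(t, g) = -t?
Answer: -1101/32 ≈ -34.406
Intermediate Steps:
W(J) = 3/8 (W(J) = -1/8*(-3) = 3/8)
G(t, g) = -t/4 (G(t, g) = (-t)/4 = -t/4)
D(m) = 3/8 + 2*m**2 (D(m) = (m**2 + m*m) + 3/8 = (m**2 + m**2) + 3/8 = 2*m**2 + 3/8 = 3/8 + 2*m**2)
F(c) = 1/8 + c/3 + 2*(4 + c)**2/3 (F(c) = (c + (3/8 + 2*(1*c + (-2)**2)**2))/3 = (c + (3/8 + 2*(c + 4)**2))/3 = (c + (3/8 + 2*(4 + c)**2))/3 = (3/8 + c + 2*(4 + c)**2)/3 = 1/8 + c/3 + 2*(4 + c)**2/3)
(F(-11) - 75)*G(-3, -11) = ((259/24 + (2/3)*(-11)**2 + (17/3)*(-11)) - 75)*(-1/4*(-3)) = ((259/24 + (2/3)*121 - 187/3) - 75)*(3/4) = ((259/24 + 242/3 - 187/3) - 75)*(3/4) = (233/8 - 75)*(3/4) = -367/8*3/4 = -1101/32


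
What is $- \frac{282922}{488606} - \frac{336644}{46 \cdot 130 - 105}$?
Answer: $- \frac{83074222507}{1435280125} \approx -57.88$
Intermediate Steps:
$- \frac{282922}{488606} - \frac{336644}{46 \cdot 130 - 105} = \left(-282922\right) \frac{1}{488606} - \frac{336644}{5980 - 105} = - \frac{141461}{244303} - \frac{336644}{5980 - 105} = - \frac{141461}{244303} - \frac{336644}{5875} = - \frac{83074222507}{1435280125}$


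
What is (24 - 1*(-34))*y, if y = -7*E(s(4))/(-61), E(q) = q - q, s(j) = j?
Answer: 0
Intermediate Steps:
E(q) = 0
y = 0 (y = -7*0/(-61) = 0*(-1/61) = 0)
(24 - 1*(-34))*y = (24 - 1*(-34))*0 = (24 + 34)*0 = 58*0 = 0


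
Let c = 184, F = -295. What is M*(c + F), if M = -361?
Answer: 40071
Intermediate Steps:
M*(c + F) = -361*(184 - 295) = -361*(-111) = 40071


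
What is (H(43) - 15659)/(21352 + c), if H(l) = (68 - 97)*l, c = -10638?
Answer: -8453/5357 ≈ -1.5779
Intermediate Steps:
H(l) = -29*l
(H(43) - 15659)/(21352 + c) = (-29*43 - 15659)/(21352 - 10638) = (-1247 - 15659)/10714 = -16906*1/10714 = -8453/5357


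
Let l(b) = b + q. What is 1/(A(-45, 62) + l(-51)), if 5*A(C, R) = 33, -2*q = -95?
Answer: 10/31 ≈ 0.32258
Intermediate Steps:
q = 95/2 (q = -½*(-95) = 95/2 ≈ 47.500)
A(C, R) = 33/5 (A(C, R) = (⅕)*33 = 33/5)
l(b) = 95/2 + b (l(b) = b + 95/2 = 95/2 + b)
1/(A(-45, 62) + l(-51)) = 1/(33/5 + (95/2 - 51)) = 1/(33/5 - 7/2) = 1/(31/10) = 10/31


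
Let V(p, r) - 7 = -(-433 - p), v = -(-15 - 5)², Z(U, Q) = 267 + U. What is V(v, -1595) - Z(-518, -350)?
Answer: 291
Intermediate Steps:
v = -400 (v = -1*(-20)² = -1*400 = -400)
V(p, r) = 440 + p (V(p, r) = 7 - (-433 - p) = 7 + (433 + p) = 440 + p)
V(v, -1595) - Z(-518, -350) = (440 - 400) - (267 - 518) = 40 - 1*(-251) = 40 + 251 = 291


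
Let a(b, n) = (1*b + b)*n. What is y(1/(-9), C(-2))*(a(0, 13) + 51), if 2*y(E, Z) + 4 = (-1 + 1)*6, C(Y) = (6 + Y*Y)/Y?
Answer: -102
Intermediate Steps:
a(b, n) = 2*b*n (a(b, n) = (b + b)*n = (2*b)*n = 2*b*n)
C(Y) = (6 + Y²)/Y
y(E, Z) = -2 (y(E, Z) = -2 + ((-1 + 1)*6)/2 = -2 + (0*6)/2 = -2 + (½)*0 = -2 + 0 = -2)
y(1/(-9), C(-2))*(a(0, 13) + 51) = -2*(2*0*13 + 51) = -2*(0 + 51) = -2*51 = -102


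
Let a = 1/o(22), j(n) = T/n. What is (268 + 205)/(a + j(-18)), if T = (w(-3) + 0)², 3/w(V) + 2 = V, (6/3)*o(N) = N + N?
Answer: 130075/7 ≈ 18582.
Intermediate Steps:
o(N) = N (o(N) = (N + N)/2 = (2*N)/2 = N)
w(V) = 3/(-2 + V)
T = 9/25 (T = (3/(-2 - 3) + 0)² = (3/(-5) + 0)² = (3*(-⅕) + 0)² = (-⅗ + 0)² = (-⅗)² = 9/25 ≈ 0.36000)
j(n) = 9/(25*n)
a = 1/22 ≈ 0.045455
(268 + 205)/(a + j(-18)) = (268 + 205)/(1/22 + (9/25)/(-18)) = 473/(1/22 + (9/25)*(-1/18)) = 473/(1/22 - 1/50) = 473/(7/275) = 473*(275/7) = 130075/7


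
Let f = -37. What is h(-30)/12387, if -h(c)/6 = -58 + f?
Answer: 190/4129 ≈ 0.046016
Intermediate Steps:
h(c) = 570 (h(c) = -6*(-58 - 37) = -6*(-95) = 570)
h(-30)/12387 = 570/12387 = 570*(1/12387) = 190/4129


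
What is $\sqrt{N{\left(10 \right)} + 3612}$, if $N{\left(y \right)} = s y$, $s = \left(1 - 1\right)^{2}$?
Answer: $2 \sqrt{903} \approx 60.1$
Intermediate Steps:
$s = 0$ ($s = 0^{2} = 0$)
$N{\left(y \right)} = 0$ ($N{\left(y \right)} = 0 y = 0$)
$\sqrt{N{\left(10 \right)} + 3612} = \sqrt{0 + 3612} = \sqrt{3612} = 2 \sqrt{903}$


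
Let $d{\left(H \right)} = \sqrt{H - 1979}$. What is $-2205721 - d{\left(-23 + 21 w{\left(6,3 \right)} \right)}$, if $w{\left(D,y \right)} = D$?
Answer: $-2205721 - 2 i \sqrt{469} \approx -2.2057 \cdot 10^{6} - 43.313 i$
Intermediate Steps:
$d{\left(H \right)} = \sqrt{-1979 + H}$
$-2205721 - d{\left(-23 + 21 w{\left(6,3 \right)} \right)} = -2205721 - \sqrt{-1979 + \left(-23 + 21 \cdot 6\right)} = -2205721 - \sqrt{-1979 + \left(-23 + 126\right)} = -2205721 - \sqrt{-1979 + 103} = -2205721 - \sqrt{-1876} = -2205721 - 2 i \sqrt{469}$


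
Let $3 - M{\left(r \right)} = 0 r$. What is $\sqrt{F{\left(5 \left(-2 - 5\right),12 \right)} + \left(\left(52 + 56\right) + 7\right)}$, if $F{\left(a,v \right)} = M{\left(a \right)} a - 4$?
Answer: $\sqrt{6} \approx 2.4495$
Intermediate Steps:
$M{\left(r \right)} = 3$ ($M{\left(r \right)} = 3 - 0 r = 3 - 0 = 3 + 0 = 3$)
$F{\left(a,v \right)} = -4 + 3 a$ ($F{\left(a,v \right)} = 3 a - 4 = -4 + 3 a$)
$\sqrt{F{\left(5 \left(-2 - 5\right),12 \right)} + \left(\left(52 + 56\right) + 7\right)} = \sqrt{\left(-4 + 3 \cdot 5 \left(-2 - 5\right)\right) + \left(\left(52 + 56\right) + 7\right)} = \sqrt{\left(-4 + 3 \cdot 5 \left(-7\right)\right) + \left(108 + 7\right)} = \sqrt{\left(-4 + 3 \left(-35\right)\right) + 115} = \sqrt{\left(-4 - 105\right) + 115} = \sqrt{-109 + 115} = \sqrt{6}$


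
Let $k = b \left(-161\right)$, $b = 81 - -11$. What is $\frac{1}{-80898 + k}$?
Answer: $- \frac{1}{95710} \approx -1.0448 \cdot 10^{-5}$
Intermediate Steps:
$b = 92$ ($b = 81 + 11 = 92$)
$k = -14812$ ($k = 92 \left(-161\right) = -14812$)
$\frac{1}{-80898 + k} = \frac{1}{-80898 - 14812} = \frac{1}{-95710} = - \frac{1}{95710}$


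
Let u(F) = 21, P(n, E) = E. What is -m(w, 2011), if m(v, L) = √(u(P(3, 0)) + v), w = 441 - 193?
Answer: -√269 ≈ -16.401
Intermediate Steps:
w = 248
m(v, L) = √(21 + v)
-m(w, 2011) = -√(21 + 248) = -√269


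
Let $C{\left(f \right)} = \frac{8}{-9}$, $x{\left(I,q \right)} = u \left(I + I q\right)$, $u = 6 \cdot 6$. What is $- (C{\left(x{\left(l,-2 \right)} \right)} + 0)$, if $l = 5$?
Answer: $\frac{8}{9} \approx 0.88889$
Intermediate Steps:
$u = 36$
$x{\left(I,q \right)} = 36 I + 36 I q$ ($x{\left(I,q \right)} = 36 \left(I + I q\right) = 36 I + 36 I q$)
$C{\left(f \right)} = - \frac{8}{9}$ ($C{\left(f \right)} = 8 \left(- \frac{1}{9}\right) = - \frac{8}{9}$)
$- (C{\left(x{\left(l,-2 \right)} \right)} + 0) = - (- \frac{8}{9} + 0) = \left(-1\right) \left(- \frac{8}{9}\right) = \frac{8}{9}$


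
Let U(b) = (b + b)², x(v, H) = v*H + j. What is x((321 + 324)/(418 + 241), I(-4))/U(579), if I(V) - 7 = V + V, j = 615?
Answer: 11240/24547091 ≈ 0.00045790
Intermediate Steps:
I(V) = 7 + 2*V (I(V) = 7 + (V + V) = 7 + 2*V)
x(v, H) = 615 + H*v (x(v, H) = v*H + 615 = H*v + 615 = 615 + H*v)
U(b) = 4*b² (U(b) = (2*b)² = 4*b²)
x((321 + 324)/(418 + 241), I(-4))/U(579) = (615 + (7 + 2*(-4))*((321 + 324)/(418 + 241)))/((4*579²)) = (615 + (7 - 8)*(645/659))/((4*335241)) = (615 - 645/659)/1340964 = (615 - 1*645/659)*(1/1340964) = (615 - 645/659)*(1/1340964) = (404640/659)*(1/1340964) = 11240/24547091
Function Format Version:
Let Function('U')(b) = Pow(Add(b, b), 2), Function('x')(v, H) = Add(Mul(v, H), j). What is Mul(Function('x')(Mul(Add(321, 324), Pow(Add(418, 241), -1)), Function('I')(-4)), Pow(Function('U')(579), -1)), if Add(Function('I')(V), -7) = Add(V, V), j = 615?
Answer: Rational(11240, 24547091) ≈ 0.00045790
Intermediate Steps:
Function('I')(V) = Add(7, Mul(2, V)) (Function('I')(V) = Add(7, Add(V, V)) = Add(7, Mul(2, V)))
Function('x')(v, H) = Add(615, Mul(H, v)) (Function('x')(v, H) = Add(Mul(v, H), 615) = Add(Mul(H, v), 615) = Add(615, Mul(H, v)))
Function('U')(b) = Mul(4, Pow(b, 2)) (Function('U')(b) = Pow(Mul(2, b), 2) = Mul(4, Pow(b, 2)))
Mul(Function('x')(Mul(Add(321, 324), Pow(Add(418, 241), -1)), Function('I')(-4)), Pow(Function('U')(579), -1)) = Mul(Add(615, Mul(Add(7, Mul(2, -4)), Mul(Add(321, 324), Pow(Add(418, 241), -1)))), Pow(Mul(4, Pow(579, 2)), -1)) = Mul(Add(615, Mul(Add(7, -8), Mul(645, Pow(659, -1)))), Pow(Mul(4, 335241), -1)) = Mul(Add(615, Mul(-1, Mul(645, Rational(1, 659)))), Pow(1340964, -1)) = Mul(Add(615, Mul(-1, Rational(645, 659))), Rational(1, 1340964)) = Mul(Add(615, Rational(-645, 659)), Rational(1, 1340964)) = Mul(Rational(404640, 659), Rational(1, 1340964)) = Rational(11240, 24547091)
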